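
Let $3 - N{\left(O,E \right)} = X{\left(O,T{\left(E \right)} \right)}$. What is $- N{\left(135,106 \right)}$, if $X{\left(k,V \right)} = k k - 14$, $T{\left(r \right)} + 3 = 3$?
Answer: $18208$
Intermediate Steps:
$T{\left(r \right)} = 0$ ($T{\left(r \right)} = -3 + 3 = 0$)
$X{\left(k,V \right)} = -14 + k^{2}$ ($X{\left(k,V \right)} = k^{2} - 14 = -14 + k^{2}$)
$N{\left(O,E \right)} = 17 - O^{2}$ ($N{\left(O,E \right)} = 3 - \left(-14 + O^{2}\right) = 17 - O^{2}$)
$- N{\left(135,106 \right)} = - (17 - 135^{2}) = - (17 - 18225) = \left(-1\right) \left(-18208\right) = 18208$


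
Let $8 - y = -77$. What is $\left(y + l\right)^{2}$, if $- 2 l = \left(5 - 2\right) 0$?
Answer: $7225$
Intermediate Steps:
$y = 85$ ($y = 8 - -77 = 8 + 77 = 85$)
$l = 0$ ($l = - \frac{\left(5 - 2\right) 0}{2} = - \frac{3 \cdot 0}{2} = \left(- \frac{1}{2}\right) 0 = 0$)
$\left(y + l\right)^{2} = \left(85 + 0\right)^{2} = 85^{2} = 7225$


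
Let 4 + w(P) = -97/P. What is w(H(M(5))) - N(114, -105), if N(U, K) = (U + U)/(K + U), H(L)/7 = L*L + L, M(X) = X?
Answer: -6257/210 ≈ -29.795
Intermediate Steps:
H(L) = 7*L + 7*L² (H(L) = 7*(L*L + L) = 7*(L² + L) = 7*(L + L²) = 7*L + 7*L²)
w(P) = -4 - 97/P
N(U, K) = 2*U/(K + U) (N(U, K) = (2*U)/(K + U) = 2*U/(K + U))
w(H(M(5))) - N(114, -105) = (-4 - 97*1/(35*(1 + 5))) - 2*114/(-105 + 114) = (-4 - 97/(7*5*6)) - 2*114/9 = (-4 - 97/210) - 2*114/9 = (-4 - 97*1/210) - 1*76/3 = (-4 - 97/210) - 76/3 = -937/210 - 76/3 = -6257/210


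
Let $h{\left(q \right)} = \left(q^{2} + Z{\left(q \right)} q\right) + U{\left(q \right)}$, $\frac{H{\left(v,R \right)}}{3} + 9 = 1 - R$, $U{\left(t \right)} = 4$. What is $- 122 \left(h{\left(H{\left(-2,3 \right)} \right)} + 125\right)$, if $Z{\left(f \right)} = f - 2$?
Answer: $-289506$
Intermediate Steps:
$Z{\left(f \right)} = -2 + f$
$H{\left(v,R \right)} = -24 - 3 R$ ($H{\left(v,R \right)} = -27 + 3 \left(1 - R\right) = -27 - \left(-3 + 3 R\right) = -24 - 3 R$)
$h{\left(q \right)} = 4 + q^{2} + q \left(-2 + q\right)$ ($h{\left(q \right)} = \left(q^{2} + \left(-2 + q\right) q\right) + 4 = \left(q^{2} + q \left(-2 + q\right)\right) + 4 = 4 + q^{2} + q \left(-2 + q\right)$)
$- 122 \left(h{\left(H{\left(-2,3 \right)} \right)} + 125\right) = - 122 \left(\left(4 - 2 \left(-24 - 9\right) + 2 \left(-24 - 9\right)^{2}\right) + 125\right) = - 122 \left(\left(4 - -66 + 2 \left(-33\right)^{2}\right) + 125\right) = - 122 \left(\left(4 + 66 + 2 \cdot 1089\right) + 125\right) = - 122 \left(\left(4 + 66 + 2178\right) + 125\right) = - 122 \left(2248 + 125\right) = \left(-122\right) 2373 = -289506$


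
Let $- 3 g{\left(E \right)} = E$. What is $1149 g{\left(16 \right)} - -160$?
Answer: $-5968$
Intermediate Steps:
$g{\left(E \right)} = - \frac{E}{3}$
$1149 g{\left(16 \right)} - -160 = 1149 \left(\left(- \frac{1}{3}\right) 16\right) - -160 = 1149 \left(- \frac{16}{3}\right) + 160 = -6128 + 160 = -5968$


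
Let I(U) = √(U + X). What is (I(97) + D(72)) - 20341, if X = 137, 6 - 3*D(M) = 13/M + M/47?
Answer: -206487323/10152 + 3*√26 ≈ -20324.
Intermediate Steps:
D(M) = 2 - 13/(3*M) - M/141 (D(M) = 2 - (13/M + M/47)/3 = 2 + (-13/(3*M) - M/141) = 2 - 13/(3*M) - M/141)
I(U) = √(137 + U) (I(U) = √(U + 137) = √(137 + U))
(I(97) + D(72)) - 20341 = (√(137 + 97) + (2 - 13/3/72 - 1/141*72)) - 20341 = (√234 + (2 - 13/3*1/72 - 24/47)) - 20341 = (3*√26 + (2 - 13/216 - 24/47)) - 20341 = (3*√26 + 14509/10152) - 20341 = (14509/10152 + 3*√26) - 20341 = -206487323/10152 + 3*√26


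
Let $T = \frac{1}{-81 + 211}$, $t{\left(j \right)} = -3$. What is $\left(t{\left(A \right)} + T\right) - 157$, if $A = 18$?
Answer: $- \frac{20799}{130} \approx -159.99$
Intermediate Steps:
$T = \frac{1}{130} \approx 0.0076923$
$\left(t{\left(A \right)} + T\right) - 157 = \left(-3 + \frac{1}{130}\right) - 157 = - \frac{389}{130} - 157 = - \frac{20799}{130}$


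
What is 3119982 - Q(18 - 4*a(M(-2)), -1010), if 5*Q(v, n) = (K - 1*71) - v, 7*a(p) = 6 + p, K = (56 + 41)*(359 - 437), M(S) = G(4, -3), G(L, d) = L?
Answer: 21850583/7 ≈ 3.1215e+6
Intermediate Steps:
M(S) = 4
K = -7566 (K = 97*(-78) = -7566)
a(p) = 6/7 + p/7 (a(p) = (6 + p)/7 = 6/7 + p/7)
Q(v, n) = -7637/5 - v/5 (Q(v, n) = ((-7566 - 1*71) - v)/5 = ((-7566 - 71) - v)/5 = (-7637 - v)/5 = -7637/5 - v/5)
3119982 - Q(18 - 4*a(M(-2)), -1010) = 3119982 - (-7637/5 - (18 - 4*(6/7 + (1/7)*4))/5) = 3119982 - (-7637/5 - (18 - 4*(6/7 + 4/7))/5) = 3119982 - (-7637/5 - (18 - 4*10/7)/5) = 3119982 - (-7637/5 - (18 - 40/7)/5) = 3119982 - (-7637/5 - 1/5*86/7) = 3119982 - (-7637/5 - 86/35) = 3119982 - 1*(-10709/7) = 3119982 + 10709/7 = 21850583/7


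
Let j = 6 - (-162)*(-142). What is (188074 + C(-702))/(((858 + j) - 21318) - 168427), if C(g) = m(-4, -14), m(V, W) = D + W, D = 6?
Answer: -188066/211885 ≈ -0.88759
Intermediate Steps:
j = -22998 (j = 6 - 162*142 = 6 - 23004 = -22998)
m(V, W) = 6 + W
C(g) = -8 (C(g) = 6 - 14 = -8)
(188074 + C(-702))/(((858 + j) - 21318) - 168427) = (188074 - 8)/(((858 - 22998) - 21318) - 168427) = 188066/((-22140 - 21318) - 168427) = 188066/(-43458 - 168427) = 188066/(-211885) = 188066*(-1/211885) = -188066/211885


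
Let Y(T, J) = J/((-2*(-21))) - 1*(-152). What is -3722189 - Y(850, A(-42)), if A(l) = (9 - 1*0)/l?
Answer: -729578835/196 ≈ -3.7223e+6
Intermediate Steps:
A(l) = 9/l (A(l) = (9 + 0)/l = 9/l)
Y(T, J) = 152 + J/42 (Y(T, J) = J/42 + 152 = 152 + J/42)
-3722189 - Y(850, A(-42)) = -3722189 - (152 + (9/(-42))/42) = -3722189 - (152 + (9*(-1/42))/42) = -3722189 - (152 + (1/42)*(-3/14)) = -3722189 - (152 - 1/196) = -3722189 - 1*29791/196 = -3722189 - 29791/196 = -729578835/196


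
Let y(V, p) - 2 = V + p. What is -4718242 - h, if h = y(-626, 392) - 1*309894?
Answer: -4408116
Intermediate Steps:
y(V, p) = 2 + V + p (y(V, p) = 2 + (V + p) = 2 + V + p)
h = -310126 (h = (2 - 626 + 392) - 1*309894 = -232 - 309894 = -310126)
-4718242 - h = -4718242 - 1*(-310126) = -4718242 + 310126 = -4408116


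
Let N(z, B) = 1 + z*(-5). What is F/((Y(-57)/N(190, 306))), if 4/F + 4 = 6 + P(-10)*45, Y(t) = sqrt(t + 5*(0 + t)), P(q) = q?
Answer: -949*I*sqrt(38)/12768 ≈ -0.45818*I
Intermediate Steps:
N(z, B) = 1 - 5*z
Y(t) = sqrt(6)*sqrt(t) (Y(t) = sqrt(t + 5*t) = sqrt(6*t) = sqrt(6)*sqrt(t))
F = -1/112 (F = 4/(-4 + (6 - 10*45)) = 4/(-4 + (6 - 450)) = 4/(-4 - 444) = 4/(-448) = 4*(-1/448) = -1/112 ≈ -0.0089286)
F/((Y(-57)/N(190, 306))) = -(-I*sqrt(38)*(1 - 5*190)/114)/112 = -(-I*sqrt(38)*(1 - 950)/114)/112 = -949*I*sqrt(38)/114/112 = -949*I*sqrt(38)/12768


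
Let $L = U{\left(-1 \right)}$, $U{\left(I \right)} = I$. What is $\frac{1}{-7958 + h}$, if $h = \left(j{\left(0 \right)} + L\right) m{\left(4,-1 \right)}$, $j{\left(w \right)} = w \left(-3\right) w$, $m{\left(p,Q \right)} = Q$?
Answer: $- \frac{1}{7957} \approx -0.00012568$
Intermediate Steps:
$j{\left(w \right)} = - 3 w^{2}$ ($j{\left(w \right)} = - 3 w w = - 3 w^{2}$)
$L = -1$
$h = 1$ ($h = \left(- 3 \cdot 0^{2} - 1\right) \left(-1\right) = \left(\left(-3\right) 0 - 1\right) \left(-1\right) = \left(0 - 1\right) \left(-1\right) = \left(-1\right) \left(-1\right) = 1$)
$\frac{1}{-7958 + h} = \frac{1}{-7958 + 1} = \frac{1}{-7957} = - \frac{1}{7957}$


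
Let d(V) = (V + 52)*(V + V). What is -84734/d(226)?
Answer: -42367/62828 ≈ -0.67433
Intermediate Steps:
d(V) = 2*V*(52 + V) (d(V) = (52 + V)*(2*V) = 2*V*(52 + V))
-84734/d(226) = -84734*1/(452*(52 + 226)) = -84734/(2*226*278) = -84734/125656 = -84734*1/125656 = -42367/62828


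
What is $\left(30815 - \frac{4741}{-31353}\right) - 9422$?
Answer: $\frac{670739470}{31353} \approx 21393.0$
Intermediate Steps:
$\left(30815 - \frac{4741}{-31353}\right) - 9422 = \left(30815 - - \frac{4741}{31353}\right) - 9422 = \left(30815 + \frac{4741}{31353}\right) - 9422 = \frac{966147436}{31353} - 9422 = \frac{670739470}{31353}$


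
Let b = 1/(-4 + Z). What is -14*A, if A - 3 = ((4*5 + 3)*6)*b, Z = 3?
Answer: 1890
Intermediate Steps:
b = -1 (b = 1/(-4 + 3) = 1/(-1) = -1)
A = -135 (A = 3 + ((4*5 + 3)*6)*(-1) = 3 + ((20 + 3)*6)*(-1) = 3 + (23*6)*(-1) = 3 + 138*(-1) = 3 - 138 = -135)
-14*A = -14*(-135) = 1890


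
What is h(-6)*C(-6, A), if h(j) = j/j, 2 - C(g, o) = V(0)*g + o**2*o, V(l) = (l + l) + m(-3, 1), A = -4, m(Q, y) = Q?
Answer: 48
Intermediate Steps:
V(l) = -3 + 2*l (V(l) = (l + l) - 3 = 2*l - 3 = -3 + 2*l)
C(g, o) = 2 - o**3 + 3*g (C(g, o) = 2 - ((-3 + 2*0)*g + o**2*o) = 2 - ((-3 + 0)*g + o**3) = 2 - (-3*g + o**3) = 2 - (o**3 - 3*g) = 2 + (-o**3 + 3*g) = 2 - o**3 + 3*g)
h(j) = 1
h(-6)*C(-6, A) = 1*(2 - 1*(-4)**3 + 3*(-6)) = 1*(2 - 1*(-64) - 18) = 1*(2 + 64 - 18) = 1*48 = 48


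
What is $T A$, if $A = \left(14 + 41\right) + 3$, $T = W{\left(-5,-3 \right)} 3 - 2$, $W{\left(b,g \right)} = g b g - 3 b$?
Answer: $-5336$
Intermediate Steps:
$W{\left(b,g \right)} = - 3 b + b g^{2}$ ($W{\left(b,g \right)} = b g g - 3 b = b g^{2} - 3 b = - 3 b + b g^{2}$)
$T = -92$ ($T = - 5 \left(-3 + \left(-3\right)^{2}\right) 3 - 2 = - 5 \left(-3 + 9\right) 3 - 2 = \left(-5\right) 6 \cdot 3 - 2 = \left(-30\right) 3 - 2 = -90 - 2 = -92$)
$A = 58$ ($A = 55 + 3 = 58$)
$T A = \left(-92\right) 58 = -5336$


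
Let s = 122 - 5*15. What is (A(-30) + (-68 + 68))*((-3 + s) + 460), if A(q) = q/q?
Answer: 504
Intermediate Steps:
A(q) = 1
s = 47 (s = 122 - 75 = 47)
(A(-30) + (-68 + 68))*((-3 + s) + 460) = (1 + (-68 + 68))*((-3 + 47) + 460) = (1 + 0)*(44 + 460) = 1*504 = 504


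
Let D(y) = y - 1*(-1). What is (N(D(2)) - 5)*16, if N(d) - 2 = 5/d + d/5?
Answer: -176/15 ≈ -11.733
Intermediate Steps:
D(y) = 1 + y (D(y) = y + 1 = 1 + y)
N(d) = 2 + 5/d + d/5 (N(d) = 2 + (5/d + d/5) = 2 + 5/d + d/5)
(N(D(2)) - 5)*16 = ((2 + 5/(1 + 2) + (1 + 2)/5) - 5)*16 = ((2 + 5/3 + (⅕)*3) - 5)*16 = ((2 + 5*(⅓) + ⅗) - 5)*16 = ((2 + 5/3 + ⅗) - 5)*16 = (64/15 - 5)*16 = -11/15*16 = -176/15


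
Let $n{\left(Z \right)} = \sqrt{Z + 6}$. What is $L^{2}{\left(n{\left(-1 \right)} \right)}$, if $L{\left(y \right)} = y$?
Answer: $5$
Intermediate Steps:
$n{\left(Z \right)} = \sqrt{6 + Z}$
$L^{2}{\left(n{\left(-1 \right)} \right)} = \left(\sqrt{6 - 1}\right)^{2} = \left(\sqrt{5}\right)^{2} = 5$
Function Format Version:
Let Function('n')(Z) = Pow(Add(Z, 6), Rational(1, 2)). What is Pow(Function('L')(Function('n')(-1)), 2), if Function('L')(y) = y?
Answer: 5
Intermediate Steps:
Function('n')(Z) = Pow(Add(6, Z), Rational(1, 2))
Pow(Function('L')(Function('n')(-1)), 2) = Pow(Pow(Add(6, -1), Rational(1, 2)), 2) = Pow(Pow(5, Rational(1, 2)), 2) = 5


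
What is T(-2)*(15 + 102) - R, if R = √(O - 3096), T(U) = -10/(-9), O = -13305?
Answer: 130 - I*√16401 ≈ 130.0 - 128.07*I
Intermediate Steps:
T(U) = 10/9 (T(U) = -10*(-⅑) = 10/9)
R = I*√16401 (R = √(-13305 - 3096) = √(-16401) = I*√16401 ≈ 128.07*I)
T(-2)*(15 + 102) - R = 10*(15 + 102)/9 - I*√16401 = (10/9)*117 - I*√16401 = 130 - I*√16401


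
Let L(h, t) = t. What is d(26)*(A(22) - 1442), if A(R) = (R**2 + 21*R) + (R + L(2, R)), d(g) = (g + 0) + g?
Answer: -23504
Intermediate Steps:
d(g) = 2*g (d(g) = g + g = 2*g)
A(R) = R**2 + 23*R (A(R) = (R**2 + 21*R) + (R + R) = (R**2 + 21*R) + 2*R = R**2 + 23*R)
d(26)*(A(22) - 1442) = (2*26)*(22*(23 + 22) - 1442) = 52*(22*45 - 1442) = 52*(990 - 1442) = 52*(-452) = -23504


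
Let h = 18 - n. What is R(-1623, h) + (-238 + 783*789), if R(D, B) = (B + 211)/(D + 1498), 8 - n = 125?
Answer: 77193279/125 ≈ 6.1755e+5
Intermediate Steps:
n = -117 (n = 8 - 1*125 = 8 - 125 = -117)
h = 135 (h = 18 - 1*(-117) = 18 + 117 = 135)
R(D, B) = (211 + B)/(1498 + D)
R(-1623, h) + (-238 + 783*789) = (211 + 135)/(1498 - 1623) + (-238 + 783*789) = 346/(-125) + (-238 + 617787) = -1/125*346 + 617549 = -346/125 + 617549 = 77193279/125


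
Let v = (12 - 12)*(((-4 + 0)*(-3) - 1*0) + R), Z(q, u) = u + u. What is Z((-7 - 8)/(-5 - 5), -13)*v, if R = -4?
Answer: 0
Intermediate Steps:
Z(q, u) = 2*u
v = 0 (v = (12 - 12)*(((-4 + 0)*(-3) - 1*0) - 4) = 0*((-4*(-3) + 0) - 4) = 0*((12 + 0) - 4) = 0*(12 - 4) = 0*8 = 0)
Z((-7 - 8)/(-5 - 5), -13)*v = (2*(-13))*0 = -26*0 = 0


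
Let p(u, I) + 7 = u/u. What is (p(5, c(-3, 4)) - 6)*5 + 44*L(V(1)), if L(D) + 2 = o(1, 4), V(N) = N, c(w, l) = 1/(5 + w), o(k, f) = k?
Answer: -104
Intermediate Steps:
p(u, I) = -6 (p(u, I) = -7 + u/u = -7 + 1 = -6)
L(D) = -1 (L(D) = -2 + 1 = -1)
(p(5, c(-3, 4)) - 6)*5 + 44*L(V(1)) = (-6 - 6)*5 + 44*(-1) = -12*5 - 44 = -60 - 44 = -104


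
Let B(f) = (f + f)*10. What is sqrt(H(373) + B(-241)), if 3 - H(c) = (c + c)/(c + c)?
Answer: I*sqrt(4818) ≈ 69.412*I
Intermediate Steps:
B(f) = 20*f (B(f) = (2*f)*10 = 20*f)
H(c) = 2 (H(c) = 3 - (c + c)/(c + c) = 3 - 2*c/(2*c) = 3 - 2*c*1/(2*c) = 3 - 1*1 = 3 - 1 = 2)
sqrt(H(373) + B(-241)) = sqrt(2 + 20*(-241)) = sqrt(2 - 4820) = sqrt(-4818) = I*sqrt(4818)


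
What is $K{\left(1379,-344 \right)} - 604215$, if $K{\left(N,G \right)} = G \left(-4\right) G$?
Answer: $-1077559$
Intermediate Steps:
$K{\left(N,G \right)} = - 4 G^{2}$ ($K{\left(N,G \right)} = - 4 G G = - 4 G^{2}$)
$K{\left(1379,-344 \right)} - 604215 = - 4 \left(-344\right)^{2} - 604215 = \left(-4\right) 118336 - 604215 = -473344 - 604215 = -1077559$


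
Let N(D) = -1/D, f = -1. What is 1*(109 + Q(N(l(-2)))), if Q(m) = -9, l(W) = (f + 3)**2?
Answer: 100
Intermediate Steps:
l(W) = 4 (l(W) = (-1 + 3)**2 = 2**2 = 4)
1*(109 + Q(N(l(-2)))) = 1*(109 - 9) = 1*100 = 100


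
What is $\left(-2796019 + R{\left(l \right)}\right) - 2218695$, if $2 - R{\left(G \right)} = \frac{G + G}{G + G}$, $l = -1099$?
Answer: $-5014713$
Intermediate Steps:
$R{\left(G \right)} = 1$ ($R{\left(G \right)} = 2 - \frac{G + G}{G + G} = 2 - \frac{2 G}{2 G} = 2 - 2 G \frac{1}{2 G} = 2 - 1 = 1$)
$\left(-2796019 + R{\left(l \right)}\right) - 2218695 = \left(-2796019 + 1\right) - 2218695 = -2796018 - 2218695 = -5014713$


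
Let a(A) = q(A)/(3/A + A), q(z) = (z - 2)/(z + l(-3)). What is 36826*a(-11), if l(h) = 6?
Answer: -2633059/310 ≈ -8493.7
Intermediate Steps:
q(z) = (-2 + z)/(6 + z) (q(z) = (z - 2)/(z + 6) = (-2 + z)/(6 + z))
a(A) = (-2 + A)/((6 + A)*(A + 3/A)) (a(A) = ((-2 + A)/(6 + A))/(3/A + A) = ((-2 + A)/(6 + A))/(A + 3/A) = (-2 + A)/((6 + A)*(A + 3/A)))
36826*a(-11) = 36826*(-11*(-2 - 11)/((3 + (-11)**2)*(6 - 11))) = 36826*(-11*(-13)/((3 + 121)*(-5))) = 36826*(-11*(-1/5)*(-13)/124) = 36826*(-11*1/124*(-1/5)*(-13)) = 36826*(-143/620) = -2633059/310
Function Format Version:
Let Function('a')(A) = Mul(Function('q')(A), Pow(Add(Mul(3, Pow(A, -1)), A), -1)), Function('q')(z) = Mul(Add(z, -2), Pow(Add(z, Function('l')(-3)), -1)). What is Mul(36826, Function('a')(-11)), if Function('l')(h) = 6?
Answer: Rational(-2633059, 310) ≈ -8493.7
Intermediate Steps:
Function('q')(z) = Mul(Pow(Add(6, z), -1), Add(-2, z)) (Function('q')(z) = Mul(Add(z, -2), Pow(Add(z, 6), -1)) = Mul(Add(-2, z), Pow(Add(6, z), -1)) = Mul(Pow(Add(6, z), -1), Add(-2, z)))
Function('a')(A) = Mul(Pow(Add(6, A), -1), Pow(Add(A, Mul(3, Pow(A, -1))), -1), Add(-2, A)) (Function('a')(A) = Mul(Mul(Pow(Add(6, A), -1), Add(-2, A)), Pow(Add(Mul(3, Pow(A, -1)), A), -1)) = Mul(Mul(Pow(Add(6, A), -1), Add(-2, A)), Pow(Add(A, Mul(3, Pow(A, -1))), -1)) = Mul(Pow(Add(6, A), -1), Pow(Add(A, Mul(3, Pow(A, -1))), -1), Add(-2, A)))
Mul(36826, Function('a')(-11)) = Mul(36826, Mul(-11, Pow(Add(3, Pow(-11, 2)), -1), Pow(Add(6, -11), -1), Add(-2, -11))) = Mul(36826, Mul(-11, Pow(Add(3, 121), -1), Pow(-5, -1), -13)) = Mul(36826, Mul(-11, Pow(124, -1), Rational(-1, 5), -13)) = Mul(36826, Mul(-11, Rational(1, 124), Rational(-1, 5), -13)) = Mul(36826, Rational(-143, 620)) = Rational(-2633059, 310)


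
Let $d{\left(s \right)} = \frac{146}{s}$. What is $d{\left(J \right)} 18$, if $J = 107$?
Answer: $\frac{2628}{107} \approx 24.561$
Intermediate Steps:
$d{\left(J \right)} 18 = \frac{146}{107} \cdot 18 = \frac{2628}{107}$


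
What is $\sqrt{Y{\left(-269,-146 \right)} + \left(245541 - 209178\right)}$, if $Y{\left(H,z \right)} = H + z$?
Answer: $2 \sqrt{8987} \approx 189.6$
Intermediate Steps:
$\sqrt{Y{\left(-269,-146 \right)} + \left(245541 - 209178\right)} = \sqrt{\left(-269 - 146\right) + \left(245541 - 209178\right)} = \sqrt{-415 + 36363} = \sqrt{35948} = 2 \sqrt{8987}$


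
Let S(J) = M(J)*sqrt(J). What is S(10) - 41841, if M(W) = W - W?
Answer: -41841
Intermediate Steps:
M(W) = 0
S(J) = 0 (S(J) = 0*sqrt(J) = 0)
S(10) - 41841 = 0 - 41841 = -41841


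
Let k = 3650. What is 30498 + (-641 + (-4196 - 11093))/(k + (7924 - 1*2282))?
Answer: 141685743/4646 ≈ 30496.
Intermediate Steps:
30498 + (-641 + (-4196 - 11093))/(k + (7924 - 1*2282)) = 30498 + (-641 + (-4196 - 11093))/(3650 + (7924 - 1*2282)) = 30498 + (-641 - 15289)/(3650 + (7924 - 2282)) = 30498 - 15930/(3650 + 5642) = 30498 - 15930/9292 = 30498 - 15930*1/9292 = 30498 - 7965/4646 = 141685743/4646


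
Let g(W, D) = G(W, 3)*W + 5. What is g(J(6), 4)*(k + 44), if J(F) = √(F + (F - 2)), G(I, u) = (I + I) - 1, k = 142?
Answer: 4650 - 186*√10 ≈ 4061.8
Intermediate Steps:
G(I, u) = -1 + 2*I (G(I, u) = 2*I - 1 = -1 + 2*I)
J(F) = √(-2 + 2*F) (J(F) = √(F + (-2 + F)) = √(-2 + 2*F))
g(W, D) = 5 + W*(-1 + 2*W) (g(W, D) = (-1 + 2*W)*W + 5 = W*(-1 + 2*W) + 5 = 5 + W*(-1 + 2*W))
g(J(6), 4)*(k + 44) = (5 + √(-2 + 2*6)*(-1 + 2*√(-2 + 2*6)))*(142 + 44) = (5 + √(-2 + 12)*(-1 + 2*√(-2 + 12)))*186 = (5 + √10*(-1 + 2*√10))*186 = 930 + 186*√10*(-1 + 2*√10)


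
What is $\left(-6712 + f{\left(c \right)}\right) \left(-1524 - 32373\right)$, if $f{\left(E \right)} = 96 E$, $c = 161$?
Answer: $-296395368$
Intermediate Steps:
$\left(-6712 + f{\left(c \right)}\right) \left(-1524 - 32373\right) = \left(-6712 + 96 \cdot 161\right) \left(-1524 - 32373\right) = \left(-6712 + 15456\right) \left(-33897\right) = 8744 \left(-33897\right) = -296395368$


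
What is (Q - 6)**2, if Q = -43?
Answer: 2401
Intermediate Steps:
(Q - 6)**2 = (-43 - 6)**2 = (-49)**2 = 2401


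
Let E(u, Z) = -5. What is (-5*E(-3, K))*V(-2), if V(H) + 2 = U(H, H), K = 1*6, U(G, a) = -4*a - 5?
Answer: 25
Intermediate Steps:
U(G, a) = -5 - 4*a
K = 6
V(H) = -7 - 4*H (V(H) = -2 + (-5 - 4*H) = -7 - 4*H)
(-5*E(-3, K))*V(-2) = (-5*(-5))*(-7 - 4*(-2)) = 25*(-7 + 8) = 25*1 = 25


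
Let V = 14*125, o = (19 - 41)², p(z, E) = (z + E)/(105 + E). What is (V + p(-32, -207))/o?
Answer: 16249/4488 ≈ 3.6205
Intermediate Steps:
p(z, E) = (E + z)/(105 + E)
o = 484 (o = (-22)² = 484)
V = 1750
(V + p(-32, -207))/o = (1750 + (-207 - 32)/(105 - 207))/484 = (1750 - 239/(-102))*(1/484) = (1750 - 1/102*(-239))*(1/484) = (1750 + 239/102)*(1/484) = (178739/102)*(1/484) = 16249/4488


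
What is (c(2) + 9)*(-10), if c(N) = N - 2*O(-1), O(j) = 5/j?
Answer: -210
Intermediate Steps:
c(N) = 10 + N (c(N) = N - 10/(-1) = N - 10*(-1) = N - 2*(-5) = N + 10 = 10 + N)
(c(2) + 9)*(-10) = ((10 + 2) + 9)*(-10) = (12 + 9)*(-10) = 21*(-10) = -210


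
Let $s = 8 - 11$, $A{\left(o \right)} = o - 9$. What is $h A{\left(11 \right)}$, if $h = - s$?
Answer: $6$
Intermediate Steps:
$A{\left(o \right)} = -9 + o$ ($A{\left(o \right)} = o - 9 = -9 + o$)
$s = -3$ ($s = 8 - 11 = -3$)
$h = 3$ ($h = \left(-1\right) \left(-3\right) = 3$)
$h A{\left(11 \right)} = 3 \left(-9 + 11\right) = 3 \cdot 2 = 6$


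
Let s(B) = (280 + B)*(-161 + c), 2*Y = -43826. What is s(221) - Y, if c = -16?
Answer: -66764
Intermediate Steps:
Y = -21913 (Y = (½)*(-43826) = -21913)
s(B) = -49560 - 177*B (s(B) = (280 + B)*(-161 - 16) = (280 + B)*(-177) = -49560 - 177*B)
s(221) - Y = (-49560 - 177*221) - 1*(-21913) = (-49560 - 39117) + 21913 = -88677 + 21913 = -66764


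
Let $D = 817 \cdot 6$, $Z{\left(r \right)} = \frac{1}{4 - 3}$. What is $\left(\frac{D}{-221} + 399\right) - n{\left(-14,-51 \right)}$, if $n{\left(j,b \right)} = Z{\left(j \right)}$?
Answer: $\frac{83056}{221} \approx 375.82$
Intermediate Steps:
$Z{\left(r \right)} = 1$ ($Z{\left(r \right)} = 1^{-1} = 1$)
$n{\left(j,b \right)} = 1$
$D = 4902$
$\left(\frac{D}{-221} + 399\right) - n{\left(-14,-51 \right)} = \left(\frac{4902}{-221} + 399\right) - 1 = \left(4902 \left(- \frac{1}{221}\right) + 399\right) - 1 = \left(- \frac{4902}{221} + 399\right) - 1 = \frac{83277}{221} - 1 = \frac{83056}{221}$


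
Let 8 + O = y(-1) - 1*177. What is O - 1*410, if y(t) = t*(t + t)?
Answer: -593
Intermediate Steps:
y(t) = 2*t**2 (y(t) = t*(2*t) = 2*t**2)
O = -183 (O = -8 + (2*(-1)**2 - 1*177) = -8 + (2*1 - 177) = -8 + (2 - 177) = -8 - 175 = -183)
O - 1*410 = -183 - 1*410 = -183 - 410 = -593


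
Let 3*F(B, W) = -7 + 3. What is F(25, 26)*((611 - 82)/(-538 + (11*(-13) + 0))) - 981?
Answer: -2002067/2043 ≈ -979.96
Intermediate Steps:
F(B, W) = -4/3 (F(B, W) = (-7 + 3)/3 = (⅓)*(-4) = -4/3)
F(25, 26)*((611 - 82)/(-538 + (11*(-13) + 0))) - 981 = -4*(611 - 82)/(3*(-538 + (11*(-13) + 0))) - 981 = -2116/(3*(-538 + (-143 + 0))) - 981 = -2116/(3*(-538 - 143)) - 981 = -2116/(3*(-681)) - 981 = -2116*(-1)/(3*681) - 981 = -4/3*(-529/681) - 981 = 2116/2043 - 981 = -2002067/2043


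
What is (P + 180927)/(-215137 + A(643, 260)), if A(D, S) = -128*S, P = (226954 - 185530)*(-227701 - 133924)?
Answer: 14979773073/248417 ≈ 60301.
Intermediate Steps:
P = -14979954000 (P = 41424*(-361625) = -14979954000)
(P + 180927)/(-215137 + A(643, 260)) = (-14979954000 + 180927)/(-215137 - 128*260) = -14979773073/(-215137 - 33280) = -14979773073/(-248417) = -14979773073*(-1/248417) = 14979773073/248417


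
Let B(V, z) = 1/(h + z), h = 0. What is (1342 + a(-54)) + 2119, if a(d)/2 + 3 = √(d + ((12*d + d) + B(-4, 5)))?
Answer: 3455 + 2*I*√18895/5 ≈ 3455.0 + 54.984*I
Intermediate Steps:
B(V, z) = 1/z (B(V, z) = 1/(0 + z) = 1/z)
a(d) = -6 + 2*√(⅕ + 14*d) (a(d) = -6 + 2*√(d + ((12*d + d) + 1/5)) = -6 + 2*√(d + (13*d + ⅕)) = -6 + 2*√(d + (⅕ + 13*d)) = -6 + 2*√(⅕ + 14*d))
(1342 + a(-54)) + 2119 = (1342 + (-6 + 2*√(5 + 350*(-54))/5)) + 2119 = (1342 + (-6 + 2*√(5 - 18900)/5)) + 2119 = (1342 + (-6 + 2*√(-18895)/5)) + 2119 = (1342 + (-6 + 2*(I*√18895)/5)) + 2119 = (1342 + (-6 + 2*I*√18895/5)) + 2119 = (1336 + 2*I*√18895/5) + 2119 = 3455 + 2*I*√18895/5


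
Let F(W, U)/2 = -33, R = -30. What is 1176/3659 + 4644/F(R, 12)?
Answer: -2819130/40249 ≈ -70.042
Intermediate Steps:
F(W, U) = -66 (F(W, U) = 2*(-33) = -66)
1176/3659 + 4644/F(R, 12) = 1176/3659 + 4644/(-66) = 1176*(1/3659) + 4644*(-1/66) = 1176/3659 - 774/11 = -2819130/40249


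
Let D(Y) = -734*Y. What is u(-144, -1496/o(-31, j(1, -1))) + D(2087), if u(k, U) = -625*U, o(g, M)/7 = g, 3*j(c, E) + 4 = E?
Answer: -333348186/217 ≈ -1.5362e+6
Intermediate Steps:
j(c, E) = -4/3 + E/3
o(g, M) = 7*g
u(-144, -1496/o(-31, j(1, -1))) + D(2087) = -(-935000)/(7*(-31)) - 734*2087 = -(-935000)/(-217) - 1531858 = -(-935000)*(-1)/217 - 1531858 = -625*1496/217 - 1531858 = -935000/217 - 1531858 = -333348186/217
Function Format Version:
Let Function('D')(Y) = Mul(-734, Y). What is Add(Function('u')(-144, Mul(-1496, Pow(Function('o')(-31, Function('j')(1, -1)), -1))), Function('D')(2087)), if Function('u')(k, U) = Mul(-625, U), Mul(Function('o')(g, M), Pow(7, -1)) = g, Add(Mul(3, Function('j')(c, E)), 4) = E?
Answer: Rational(-333348186, 217) ≈ -1.5362e+6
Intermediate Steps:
Function('j')(c, E) = Add(Rational(-4, 3), Mul(Rational(1, 3), E))
Function('o')(g, M) = Mul(7, g)
Add(Function('u')(-144, Mul(-1496, Pow(Function('o')(-31, Function('j')(1, -1)), -1))), Function('D')(2087)) = Add(Mul(-625, Mul(-1496, Pow(Mul(7, -31), -1))), Mul(-734, 2087)) = Add(Mul(-625, Mul(-1496, Pow(-217, -1))), -1531858) = Add(Mul(-625, Mul(-1496, Rational(-1, 217))), -1531858) = Add(Mul(-625, Rational(1496, 217)), -1531858) = Add(Rational(-935000, 217), -1531858) = Rational(-333348186, 217)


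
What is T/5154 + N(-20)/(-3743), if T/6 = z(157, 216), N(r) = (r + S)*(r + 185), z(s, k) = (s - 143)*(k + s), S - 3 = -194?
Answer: 49452031/3215237 ≈ 15.381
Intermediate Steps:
S = -191 (S = 3 - 194 = -191)
z(s, k) = (-143 + s)*(k + s)
N(r) = (-191 + r)*(185 + r) (N(r) = (r - 191)*(r + 185) = (-191 + r)*(185 + r))
T = 31332 (T = 6*(157**2 - 143*216 - 143*157 + 216*157) = 6*(24649 - 30888 - 22451 + 33912) = 6*5222 = 31332)
T/5154 + N(-20)/(-3743) = 31332/5154 + (-35335 + (-20)**2 - 6*(-20))/(-3743) = 31332*(1/5154) + (-35335 + 400 + 120)*(-1/3743) = 5222/859 - 34815*(-1/3743) = 5222/859 + 34815/3743 = 49452031/3215237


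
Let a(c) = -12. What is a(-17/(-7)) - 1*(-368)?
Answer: 356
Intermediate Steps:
a(-17/(-7)) - 1*(-368) = -12 - 1*(-368) = -12 + 368 = 356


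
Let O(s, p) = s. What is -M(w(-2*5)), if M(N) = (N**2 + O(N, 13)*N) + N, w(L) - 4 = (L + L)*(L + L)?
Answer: -326836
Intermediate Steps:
w(L) = 4 + 4*L**2 (w(L) = 4 + (L + L)*(L + L) = 4 + (2*L)*(2*L) = 4 + 4*L**2)
M(N) = N + 2*N**2 (M(N) = (N**2 + N*N) + N = (N**2 + N**2) + N = 2*N**2 + N = N + 2*N**2)
-M(w(-2*5)) = -(4 + 4*(-2*5)**2)*(1 + 2*(4 + 4*(-2*5)**2)) = -(4 + 4*(-10)**2)*(1 + 2*(4 + 4*(-10)**2)) = -(4 + 4*100)*(1 + 2*(4 + 4*100)) = -(4 + 400)*(1 + 2*(4 + 400)) = -404*(1 + 2*404) = -404*(1 + 808) = -404*809 = -1*326836 = -326836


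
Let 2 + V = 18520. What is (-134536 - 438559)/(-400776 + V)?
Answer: 573095/382258 ≈ 1.4992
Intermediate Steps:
V = 18518 (V = -2 + 18520 = 18518)
(-134536 - 438559)/(-400776 + V) = (-134536 - 438559)/(-400776 + 18518) = -573095/(-382258) = -573095*(-1/382258) = 573095/382258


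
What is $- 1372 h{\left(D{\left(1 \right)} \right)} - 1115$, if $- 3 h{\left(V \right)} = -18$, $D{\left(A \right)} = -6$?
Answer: $-9347$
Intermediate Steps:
$h{\left(V \right)} = 6$ ($h{\left(V \right)} = \left(- \frac{1}{3}\right) \left(-18\right) = 6$)
$- 1372 h{\left(D{\left(1 \right)} \right)} - 1115 = \left(-1372\right) 6 - 1115 = -8232 - 1115 = -9347$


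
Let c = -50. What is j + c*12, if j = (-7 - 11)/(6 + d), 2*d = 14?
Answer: -7818/13 ≈ -601.38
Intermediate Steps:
d = 7 (d = (½)*14 = 7)
j = -18/13 (j = (-7 - 11)/(6 + 7) = -18/13 ≈ -1.3846)
j + c*12 = -18/13 - 50*12 = -18/13 - 600 = -7818/13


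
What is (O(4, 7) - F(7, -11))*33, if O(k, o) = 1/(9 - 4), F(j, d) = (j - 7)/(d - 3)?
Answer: 33/5 ≈ 6.6000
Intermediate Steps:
F(j, d) = (-7 + j)/(-3 + d)
O(k, o) = ⅕ (O(k, o) = 1/5 = ⅕)
(O(4, 7) - F(7, -11))*33 = (⅕ - (-7 + 7)/(-3 - 11))*33 = (⅕ - 0/(-14))*33 = (⅕ - (-1)*0/14)*33 = (⅕ - 1*0)*33 = (⅕ + 0)*33 = (⅕)*33 = 33/5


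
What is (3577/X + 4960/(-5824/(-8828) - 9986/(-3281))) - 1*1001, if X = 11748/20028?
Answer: 84487943868686/13126548501 ≈ 6436.4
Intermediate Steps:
X = 979/1669 (X = 11748*(1/20028) = 979/1669 ≈ 0.58658)
(3577/X + 4960/(-5824/(-8828) - 9986/(-3281))) - 1*1001 = (3577/(979/1669) + 4960/(-5824/(-8828) - 9986/(-3281))) - 1*1001 = (3577*(1669/979) + 4960/(-5824*(-1/8828) - 9986*(-1/3281))) - 1001 = (5970013/979 + 4960/(1456/2207 + 9986/3281)) - 1001 = (5970013/979 + 4960/(26816238/7241167)) - 1001 = (5970013/979 + 4960*(7241167/26816238)) - 1001 = (5970013/979 + 17958094160/13408119) - 1001 = 97627618918187/13126548501 - 1001 = 84487943868686/13126548501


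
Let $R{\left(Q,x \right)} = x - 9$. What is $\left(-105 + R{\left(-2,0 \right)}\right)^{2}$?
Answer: $12996$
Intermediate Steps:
$R{\left(Q,x \right)} = -9 + x$ ($R{\left(Q,x \right)} = x - 9 = -9 + x$)
$\left(-105 + R{\left(-2,0 \right)}\right)^{2} = \left(-105 + \left(-9 + 0\right)\right)^{2} = \left(-105 - 9\right)^{2} = \left(-114\right)^{2} = 12996$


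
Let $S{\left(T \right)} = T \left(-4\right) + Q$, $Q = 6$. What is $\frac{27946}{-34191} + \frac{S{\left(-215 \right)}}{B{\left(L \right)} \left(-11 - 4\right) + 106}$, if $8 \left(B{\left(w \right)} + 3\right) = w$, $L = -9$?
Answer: $\frac{199343770}{45918513} \approx 4.3412$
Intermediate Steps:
$B{\left(w \right)} = -3 + \frac{w}{8}$
$S{\left(T \right)} = 6 - 4 T$ ($S{\left(T \right)} = T \left(-4\right) + 6 = - 4 T + 6 = 6 - 4 T$)
$\frac{27946}{-34191} + \frac{S{\left(-215 \right)}}{B{\left(L \right)} \left(-11 - 4\right) + 106} = \frac{27946}{-34191} + \frac{6 - -860}{\left(-3 + \frac{1}{8} \left(-9\right)\right) \left(-11 - 4\right) + 106} = 27946 \left(- \frac{1}{34191}\right) + \frac{6 + 860}{\left(-3 - \frac{9}{8}\right) \left(-11 - 4\right) + 106} = - \frac{27946}{34191} + \frac{866}{\left(- \frac{33}{8}\right) \left(-15\right) + 106} = - \frac{27946}{34191} + \frac{866}{\frac{495}{8} + 106} = - \frac{27946}{34191} + \frac{866}{\frac{1343}{8}} = - \frac{27946}{34191} + 866 \cdot \frac{8}{1343} = - \frac{27946}{34191} + \frac{6928}{1343} = \frac{199343770}{45918513}$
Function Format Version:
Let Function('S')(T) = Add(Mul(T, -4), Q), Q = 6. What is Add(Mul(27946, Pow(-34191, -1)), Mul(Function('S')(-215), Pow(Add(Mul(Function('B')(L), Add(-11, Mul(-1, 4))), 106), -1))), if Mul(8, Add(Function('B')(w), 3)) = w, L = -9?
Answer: Rational(199343770, 45918513) ≈ 4.3412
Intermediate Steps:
Function('B')(w) = Add(-3, Mul(Rational(1, 8), w))
Function('S')(T) = Add(6, Mul(-4, T)) (Function('S')(T) = Add(Mul(T, -4), 6) = Add(Mul(-4, T), 6) = Add(6, Mul(-4, T)))
Add(Mul(27946, Pow(-34191, -1)), Mul(Function('S')(-215), Pow(Add(Mul(Function('B')(L), Add(-11, Mul(-1, 4))), 106), -1))) = Add(Mul(27946, Pow(-34191, -1)), Mul(Add(6, Mul(-4, -215)), Pow(Add(Mul(Add(-3, Mul(Rational(1, 8), -9)), Add(-11, Mul(-1, 4))), 106), -1))) = Add(Mul(27946, Rational(-1, 34191)), Mul(Add(6, 860), Pow(Add(Mul(Add(-3, Rational(-9, 8)), Add(-11, -4)), 106), -1))) = Add(Rational(-27946, 34191), Mul(866, Pow(Add(Mul(Rational(-33, 8), -15), 106), -1))) = Add(Rational(-27946, 34191), Mul(866, Pow(Add(Rational(495, 8), 106), -1))) = Add(Rational(-27946, 34191), Mul(866, Pow(Rational(1343, 8), -1))) = Add(Rational(-27946, 34191), Mul(866, Rational(8, 1343))) = Add(Rational(-27946, 34191), Rational(6928, 1343)) = Rational(199343770, 45918513)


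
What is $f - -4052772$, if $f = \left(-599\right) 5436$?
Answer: $796608$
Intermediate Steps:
$f = -3256164$
$f - -4052772 = -3256164 - -4052772 = -3256164 + 4052772 = 796608$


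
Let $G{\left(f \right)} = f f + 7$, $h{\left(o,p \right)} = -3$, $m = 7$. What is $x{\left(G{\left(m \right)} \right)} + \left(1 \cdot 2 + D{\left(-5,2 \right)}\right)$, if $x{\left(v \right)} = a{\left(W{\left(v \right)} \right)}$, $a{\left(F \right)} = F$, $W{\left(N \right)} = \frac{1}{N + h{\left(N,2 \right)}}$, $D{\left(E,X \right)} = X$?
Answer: $\frac{213}{53} \approx 4.0189$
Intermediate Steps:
$G{\left(f \right)} = 7 + f^{2}$ ($G{\left(f \right)} = f^{2} + 7 = 7 + f^{2}$)
$W{\left(N \right)} = \frac{1}{-3 + N}$ ($W{\left(N \right)} = \frac{1}{N - 3} = \frac{1}{-3 + N}$)
$x{\left(v \right)} = \frac{1}{-3 + v}$
$x{\left(G{\left(m \right)} \right)} + \left(1 \cdot 2 + D{\left(-5,2 \right)}\right) = \frac{1}{-3 + \left(7 + 7^{2}\right)} + \left(1 \cdot 2 + 2\right) = \frac{1}{-3 + \left(7 + 49\right)} + \left(2 + 2\right) = \frac{1}{-3 + 56} + 4 = \frac{1}{53} + 4 = \frac{213}{53}$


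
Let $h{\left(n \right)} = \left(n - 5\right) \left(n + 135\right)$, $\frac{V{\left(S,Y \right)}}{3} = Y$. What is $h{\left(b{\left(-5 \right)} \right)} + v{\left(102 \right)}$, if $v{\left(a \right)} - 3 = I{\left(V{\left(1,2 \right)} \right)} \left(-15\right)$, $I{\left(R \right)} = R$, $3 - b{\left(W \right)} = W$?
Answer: $342$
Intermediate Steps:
$b{\left(W \right)} = 3 - W$
$V{\left(S,Y \right)} = 3 Y$
$h{\left(n \right)} = \left(-5 + n\right) \left(135 + n\right)$
$v{\left(a \right)} = -87$ ($v{\left(a \right)} = 3 + 3 \cdot 2 \left(-15\right) = 3 + 6 \left(-15\right) = 3 - 90 = -87$)
$h{\left(b{\left(-5 \right)} \right)} + v{\left(102 \right)} = \left(-675 + \left(3 - -5\right)^{2} + 130 \left(3 - -5\right)\right) - 87 = \left(-675 + \left(3 + 5\right)^{2} + 130 \left(3 + 5\right)\right) - 87 = \left(-675 + 8^{2} + 130 \cdot 8\right) - 87 = \left(-675 + 64 + 1040\right) - 87 = 429 - 87 = 342$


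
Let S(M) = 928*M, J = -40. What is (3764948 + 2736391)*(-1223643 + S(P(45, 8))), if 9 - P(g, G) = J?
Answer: -7659689070969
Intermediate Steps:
P(g, G) = 49 (P(g, G) = 9 - 1*(-40) = 9 + 40 = 49)
(3764948 + 2736391)*(-1223643 + S(P(45, 8))) = (3764948 + 2736391)*(-1223643 + 928*49) = 6501339*(-1223643 + 45472) = 6501339*(-1178171) = -7659689070969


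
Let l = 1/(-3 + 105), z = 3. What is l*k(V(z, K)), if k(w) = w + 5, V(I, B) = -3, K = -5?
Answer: 1/51 ≈ 0.019608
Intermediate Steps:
k(w) = 5 + w
l = 1/102 ≈ 0.0098039
l*k(V(z, K)) = (5 - 3)/102 = (1/102)*2 = 1/51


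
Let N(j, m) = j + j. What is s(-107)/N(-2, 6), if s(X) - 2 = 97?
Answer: -99/4 ≈ -24.750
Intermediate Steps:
N(j, m) = 2*j
s(X) = 99 (s(X) = 2 + 97 = 99)
s(-107)/N(-2, 6) = 99/(2*(-2)) = 99/(-4) = -¼*99 = -99/4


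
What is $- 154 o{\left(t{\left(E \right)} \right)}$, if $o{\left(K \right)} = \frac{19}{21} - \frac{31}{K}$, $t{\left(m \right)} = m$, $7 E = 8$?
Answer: $\frac{48455}{12} \approx 4037.9$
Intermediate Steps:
$E = \frac{8}{7}$ ($E = \frac{1}{7} \cdot 8 = \frac{8}{7} \approx 1.1429$)
$o{\left(K \right)} = \frac{19}{21} - \frac{31}{K}$ ($o{\left(K \right)} = 19 \cdot \frac{1}{21} - \frac{31}{K} = \frac{19}{21} - \frac{31}{K}$)
$- 154 o{\left(t{\left(E \right)} \right)} = - 154 \left(\frac{19}{21} - \frac{31}{\frac{8}{7}}\right) = - 154 \left(\frac{19}{21} - \frac{217}{8}\right) = \left(-154\right) \left(- \frac{4405}{168}\right) = \frac{48455}{12}$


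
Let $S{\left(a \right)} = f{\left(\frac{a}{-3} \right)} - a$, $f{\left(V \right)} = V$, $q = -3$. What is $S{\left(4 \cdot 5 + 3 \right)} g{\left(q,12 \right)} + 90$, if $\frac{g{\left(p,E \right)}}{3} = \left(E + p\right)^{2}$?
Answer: $-7362$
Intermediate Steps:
$g{\left(p,E \right)} = 3 \left(E + p\right)^{2}$
$S{\left(a \right)} = - \frac{4 a}{3}$ ($S{\left(a \right)} = \frac{a}{-3} - a = a \left(- \frac{1}{3}\right) - a = - \frac{a}{3} - a = - \frac{4 a}{3}$)
$S{\left(4 \cdot 5 + 3 \right)} g{\left(q,12 \right)} + 90 = - \frac{4 \left(4 \cdot 5 + 3\right)}{3} \cdot 3 \left(12 - 3\right)^{2} + 90 = - \frac{4 \left(20 + 3\right)}{3} \cdot 3 \cdot 9^{2} + 90 = \left(- \frac{4}{3}\right) 23 \cdot 3 \cdot 81 + 90 = \left(- \frac{92}{3}\right) 243 + 90 = -7452 + 90 = -7362$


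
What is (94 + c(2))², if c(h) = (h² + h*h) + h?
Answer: 10816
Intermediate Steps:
c(h) = h + 2*h² (c(h) = (h² + h²) + h = 2*h² + h = h + 2*h²)
(94 + c(2))² = (94 + 2*(1 + 2*2))² = (94 + 2*(1 + 4))² = (94 + 2*5)² = (94 + 10)² = 104² = 10816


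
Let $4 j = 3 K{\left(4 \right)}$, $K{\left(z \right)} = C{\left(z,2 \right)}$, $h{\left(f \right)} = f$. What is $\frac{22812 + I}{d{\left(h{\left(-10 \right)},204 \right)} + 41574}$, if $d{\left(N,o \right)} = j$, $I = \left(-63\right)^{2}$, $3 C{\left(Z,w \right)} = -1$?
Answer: $\frac{1356}{2105} \approx 0.64418$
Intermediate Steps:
$C{\left(Z,w \right)} = - \frac{1}{3}$ ($C{\left(Z,w \right)} = \frac{1}{3} \left(-1\right) = - \frac{1}{3}$)
$I = 3969$
$K{\left(z \right)} = - \frac{1}{3}$
$j = - \frac{1}{4}$ ($j = \frac{3 \left(- \frac{1}{3}\right)}{4} = \frac{1}{4} \left(-1\right) = - \frac{1}{4} \approx -0.25$)
$d{\left(N,o \right)} = - \frac{1}{4}$
$\frac{22812 + I}{d{\left(h{\left(-10 \right)},204 \right)} + 41574} = \frac{22812 + 3969}{- \frac{1}{4} + 41574} = \frac{26781}{\frac{166295}{4}} = 26781 \cdot \frac{4}{166295} = \frac{1356}{2105}$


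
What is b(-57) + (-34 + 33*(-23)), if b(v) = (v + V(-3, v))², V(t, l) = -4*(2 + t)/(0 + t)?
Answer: 23488/9 ≈ 2609.8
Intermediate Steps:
V(t, l) = -4*(2 + t)/t
b(v) = (-4/3 + v)² (b(v) = (v + (-4 - 8/(-3)))² = (v + (-4 - 8*(-⅓)))² = (v + (-4 + 8/3))² = (v - 4/3)² = (-4/3 + v)²)
b(-57) + (-34 + 33*(-23)) = (-4 + 3*(-57))²/9 + (-34 + 33*(-23)) = (-4 - 171)²/9 + (-34 - 759) = (⅑)*(-175)² - 793 = (⅑)*30625 - 793 = 30625/9 - 793 = 23488/9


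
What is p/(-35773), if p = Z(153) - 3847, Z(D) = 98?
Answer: 3749/35773 ≈ 0.10480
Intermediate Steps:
p = -3749 (p = 98 - 3847 = -3749)
p/(-35773) = -3749/(-35773) = -3749*(-1/35773) = 3749/35773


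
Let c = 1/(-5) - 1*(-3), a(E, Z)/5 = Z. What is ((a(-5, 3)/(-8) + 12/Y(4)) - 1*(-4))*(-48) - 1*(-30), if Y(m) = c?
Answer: -1944/7 ≈ -277.71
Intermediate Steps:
a(E, Z) = 5*Z
c = 14/5 (c = -⅕ + 3 = 14/5 ≈ 2.8000)
Y(m) = 14/5
((a(-5, 3)/(-8) + 12/Y(4)) - 1*(-4))*(-48) - 1*(-30) = (((5*3)/(-8) + 12/(14/5)) - 1*(-4))*(-48) - 1*(-30) = ((15*(-⅛) + 12*(5/14)) + 4)*(-48) + 30 = ((-15/8 + 30/7) + 4)*(-48) + 30 = (135/56 + 4)*(-48) + 30 = (359/56)*(-48) + 30 = -2154/7 + 30 = -1944/7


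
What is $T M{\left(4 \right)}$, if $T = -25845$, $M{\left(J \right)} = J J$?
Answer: $-413520$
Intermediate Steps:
$M{\left(J \right)} = J^{2}$
$T M{\left(4 \right)} = - 25845 \cdot 4^{2} = \left(-25845\right) 16 = -413520$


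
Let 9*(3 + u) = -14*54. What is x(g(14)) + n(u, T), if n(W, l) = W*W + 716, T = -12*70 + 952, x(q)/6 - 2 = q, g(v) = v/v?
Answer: 8303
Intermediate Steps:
g(v) = 1
x(q) = 12 + 6*q
T = 112 (T = -840 + 952 = 112)
u = -87 (u = -3 + (-14*54)/9 = -3 + (⅑)*(-756) = -3 - 84 = -87)
n(W, l) = 716 + W² (n(W, l) = W² + 716 = 716 + W²)
x(g(14)) + n(u, T) = (12 + 6*1) + (716 + (-87)²) = (12 + 6) + (716 + 7569) = 18 + 8285 = 8303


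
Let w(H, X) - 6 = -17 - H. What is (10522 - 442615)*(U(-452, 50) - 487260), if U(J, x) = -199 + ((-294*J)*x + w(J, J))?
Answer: -2660561660526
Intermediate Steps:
w(H, X) = -11 - H (w(H, X) = 6 + (-17 - H) = -11 - H)
U(J, x) = -210 - J - 294*J*x (U(J, x) = -199 + ((-294*J)*x + (-11 - J)) = -199 + (-294*J*x + (-11 - J)) = -199 + (-11 - J - 294*J*x) = -210 - J - 294*J*x)
(10522 - 442615)*(U(-452, 50) - 487260) = (10522 - 442615)*((-210 - 1*(-452) - 294*(-452)*50) - 487260) = -432093*((-210 + 452 + 6644400) - 487260) = -432093*(6644642 - 487260) = -432093*6157382 = -2660561660526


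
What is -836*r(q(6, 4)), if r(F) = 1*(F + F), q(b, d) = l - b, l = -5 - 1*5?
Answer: 26752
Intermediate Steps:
l = -10 (l = -5 - 5 = -10)
q(b, d) = -10 - b
r(F) = 2*F (r(F) = 1*(2*F) = 2*F)
-836*r(q(6, 4)) = -1672*(-10 - 1*6) = -1672*(-10 - 6) = -1672*(-16) = -836*(-32) = 26752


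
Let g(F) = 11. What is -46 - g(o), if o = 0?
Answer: -57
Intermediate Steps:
-46 - g(o) = -46 - 1*11 = -46 - 11 = -57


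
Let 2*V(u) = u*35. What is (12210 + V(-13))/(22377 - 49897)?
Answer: -4793/11008 ≈ -0.43541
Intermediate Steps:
V(u) = 35*u/2 (V(u) = (u*35)/2 = (35*u)/2 = 35*u/2)
(12210 + V(-13))/(22377 - 49897) = (12210 + (35/2)*(-13))/(22377 - 49897) = (12210 - 455/2)/(-27520) = (23965/2)*(-1/27520) = -4793/11008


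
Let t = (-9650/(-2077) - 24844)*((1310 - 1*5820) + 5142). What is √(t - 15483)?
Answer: I*√67788884667139/2077 ≈ 3964.1*I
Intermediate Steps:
t = -32605725616/2077 (t = (-9650*(-1/2077) - 24844)*((1310 - 5820) + 5142) = (9650/2077 - 24844)*(-4510 + 5142) = -51591338/2077*632 = -32605725616/2077 ≈ -1.5698e+7)
√(t - 15483) = √(-32605725616/2077 - 15483) = √(-32637883807/2077) = I*√67788884667139/2077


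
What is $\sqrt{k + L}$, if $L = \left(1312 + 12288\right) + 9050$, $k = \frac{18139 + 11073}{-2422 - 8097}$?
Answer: $\frac{\sqrt{558231398}}{157} \approx 150.49$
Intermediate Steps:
$k = - \frac{436}{157}$ ($k = \frac{29212}{-10519} = 29212 \left(- \frac{1}{10519}\right) = - \frac{436}{157} \approx -2.7771$)
$L = 22650$ ($L = 13600 + 9050 = 22650$)
$\sqrt{k + L} = \sqrt{- \frac{436}{157} + 22650} = \sqrt{\frac{3555614}{157}} = \frac{\sqrt{558231398}}{157}$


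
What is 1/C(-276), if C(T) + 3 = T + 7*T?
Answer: -1/2211 ≈ -0.00045228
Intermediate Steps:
C(T) = -3 + 8*T (C(T) = -3 + (T + 7*T) = -3 + 8*T)
1/C(-276) = 1/(-3 + 8*(-276)) = 1/(-3 - 2208) = 1/(-2211) = -1/2211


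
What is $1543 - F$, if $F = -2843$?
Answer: $4386$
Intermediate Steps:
$1543 - F = 1543 - -2843 = 1543 + 2843 = 4386$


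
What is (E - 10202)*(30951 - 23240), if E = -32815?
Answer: -331704087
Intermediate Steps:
(E - 10202)*(30951 - 23240) = (-32815 - 10202)*(30951 - 23240) = -43017*7711 = -331704087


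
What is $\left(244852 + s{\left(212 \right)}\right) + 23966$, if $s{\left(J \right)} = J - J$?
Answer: $268818$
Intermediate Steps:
$s{\left(J \right)} = 0$
$\left(244852 + s{\left(212 \right)}\right) + 23966 = \left(244852 + 0\right) + 23966 = 244852 + 23966 = 268818$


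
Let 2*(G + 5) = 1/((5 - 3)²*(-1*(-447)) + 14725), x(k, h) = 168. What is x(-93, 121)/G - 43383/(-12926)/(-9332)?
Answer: -223093816895461/6639585653576 ≈ -33.601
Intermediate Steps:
G = -165129/33026 (G = -5 + 1/(2*((5 - 3)²*(-1*(-447)) + 14725)) = -5 + 1/(2*(2²*447 + 14725)) = -5 + 1/(2*(4*447 + 14725)) = -5 + 1/(2*(1788 + 14725)) = -5 + (½)/16513 = -5 + (½)*(1/16513) = -5 + 1/33026 = -165129/33026 ≈ -5.0000)
x(-93, 121)/G - 43383/(-12926)/(-9332) = 168/(-165129/33026) - 43383/(-12926)/(-9332) = 168*(-33026/165129) - 43383*(-1/12926)*(-1/9332) = -1849456/55043 + (43383/12926)*(-1/9332) = -1849456/55043 - 43383/120625432 = -223093816895461/6639585653576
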